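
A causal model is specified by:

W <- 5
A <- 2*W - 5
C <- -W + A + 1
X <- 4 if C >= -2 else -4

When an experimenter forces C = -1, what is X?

The intervention breaks the incoming arrows to C: C <- -W + A + 1 no longer applies, and C = -1.
X = 4 if C >= -2 else -4  [with C=-1]  = 4

4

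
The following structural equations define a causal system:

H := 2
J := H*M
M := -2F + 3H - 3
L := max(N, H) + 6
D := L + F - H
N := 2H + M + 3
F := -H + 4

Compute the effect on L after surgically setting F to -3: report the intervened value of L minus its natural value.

10

do(F=-3) replaces the equation F := -H + 4 with the constant F = -3.
M = -2F + 3H - 3  [with F=-3, H=2]  = 9
N = 2H + M + 3  [with H=2, M=9]  = 16
L = max(N, H) + 6  [with N=16, H=2]  = 22
Without intervention: F = -H + 4  [with H=2]  = 2; M = -2F + 3H - 3  [with F=2, H=2]  = -1; N = 2H + M + 3  [with H=2, M=-1]  = 6; L = max(N, H) + 6  [with N=6, H=2]  = 12.
Change = 22 − 12 = 10.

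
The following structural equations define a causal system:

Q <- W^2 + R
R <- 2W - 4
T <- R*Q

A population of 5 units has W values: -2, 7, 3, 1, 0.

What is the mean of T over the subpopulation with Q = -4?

E[T|Q=-4] averages over only the 2 units with Q=-4 (W = -2, 0): T = 32, 16, mean 24.

24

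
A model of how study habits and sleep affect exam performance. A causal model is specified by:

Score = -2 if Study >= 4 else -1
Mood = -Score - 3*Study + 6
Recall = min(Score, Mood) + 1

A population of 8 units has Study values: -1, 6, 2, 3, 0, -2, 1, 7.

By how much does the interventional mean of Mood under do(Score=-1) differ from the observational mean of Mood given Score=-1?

Every unit gets Score=-1 under the intervention. Mood values become 10, -11, 1, -2, 7, 13, 4, -14; E[Mood|do(Score=-1)] = 1.
E[Mood|Score=-1] averages over only the 6 units with Score=-1 (Study = -1, 2, 3, 0, -2, 1): Mood = 10, 1, -2, 7, 13, 4, mean 5.5.
Difference = 1 − 5.5 = -4.5.

-4.5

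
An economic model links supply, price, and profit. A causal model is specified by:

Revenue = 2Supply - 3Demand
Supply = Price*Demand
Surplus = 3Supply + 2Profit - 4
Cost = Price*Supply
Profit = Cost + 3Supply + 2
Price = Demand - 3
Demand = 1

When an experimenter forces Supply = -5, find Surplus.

-25

The intervention breaks the incoming arrows to Supply: Supply = Price*Demand no longer applies, and Supply = -5.
Price = Demand - 3  [with Demand=1]  = -2
Cost = Price*Supply  [with Price=-2, Supply=-5]  = 10
Profit = Cost + 3Supply + 2  [with Cost=10, Supply=-5]  = -3
Surplus = 3Supply + 2Profit - 4  [with Supply=-5, Profit=-3]  = -25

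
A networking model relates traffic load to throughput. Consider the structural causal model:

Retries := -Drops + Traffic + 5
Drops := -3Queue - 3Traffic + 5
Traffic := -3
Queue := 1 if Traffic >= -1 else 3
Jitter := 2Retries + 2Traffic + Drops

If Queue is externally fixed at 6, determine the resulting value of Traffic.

-3

Under do(Queue=6), the mechanism Queue := 1 if Traffic >= -1 else 3 is discarded; Queue is fixed at 6.
Traffic is not downstream of the intervention, so its value is determined by the original equations.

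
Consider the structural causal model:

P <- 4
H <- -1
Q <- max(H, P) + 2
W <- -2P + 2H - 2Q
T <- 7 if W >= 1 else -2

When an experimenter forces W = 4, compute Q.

6

Under do(W=4), the mechanism W <- -2P + 2H - 2Q is discarded; W is fixed at 4.
Since Q is not a descendant of the intervened variable, it is unaffected.
Q = max(H, P) + 2  [with H=-1, P=4]  = 6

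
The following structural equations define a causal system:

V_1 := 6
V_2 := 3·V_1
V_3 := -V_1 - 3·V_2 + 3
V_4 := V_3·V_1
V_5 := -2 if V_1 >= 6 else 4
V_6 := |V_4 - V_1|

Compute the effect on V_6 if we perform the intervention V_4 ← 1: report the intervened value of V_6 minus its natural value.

-343

Under do(V_4=1), the mechanism V_4 := V_3·V_1 is discarded; V_4 is fixed at 1.
V_6 = |V_4 - V_1|  [with V_4=1, V_1=6]  = 5
Without intervention: V_2 = 3·V_1  [with V_1=6]  = 18; V_3 = -V_1 - 3·V_2 + 3  [with V_1=6, V_2=18]  = -57; V_4 = V_3·V_1  [with V_3=-57, V_1=6]  = -342; V_6 = |V_4 - V_1|  [with V_4=-342, V_1=6]  = 348.
Change = 5 − 348 = -343.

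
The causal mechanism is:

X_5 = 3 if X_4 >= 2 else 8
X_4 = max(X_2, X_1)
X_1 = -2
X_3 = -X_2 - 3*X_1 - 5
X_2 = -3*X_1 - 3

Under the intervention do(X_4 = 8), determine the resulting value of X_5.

3

Intervening sets X_4 = 8 and removes its equation (X_4 = max(X_2, X_1)).
X_5 = 3 if X_4 >= 2 else 8  [with X_4=8]  = 3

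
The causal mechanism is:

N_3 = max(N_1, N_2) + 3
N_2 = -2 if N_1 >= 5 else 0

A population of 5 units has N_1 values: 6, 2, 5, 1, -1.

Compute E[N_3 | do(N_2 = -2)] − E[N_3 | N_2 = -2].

Every unit gets N_2=-2 under the intervention. N_3 values become 9, 5, 8, 4, 2; E[N_3|do(N_2=-2)] = 5.6.
Observing N_2=-2 restricts to units where N_2's equation naturally yields -2: N_1 ∈ {6, 5}. In that subpopulation N_3 = 9, 8, mean 8.5.
Difference = 5.6 − 8.5 = -2.9.

-2.9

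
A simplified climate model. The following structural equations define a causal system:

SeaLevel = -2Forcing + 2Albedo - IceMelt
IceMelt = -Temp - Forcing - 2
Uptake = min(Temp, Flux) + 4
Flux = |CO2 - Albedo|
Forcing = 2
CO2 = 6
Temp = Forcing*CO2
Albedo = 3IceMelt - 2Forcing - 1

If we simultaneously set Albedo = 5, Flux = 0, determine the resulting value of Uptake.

Under do(Albedo = 5, Flux = 0), each intervened variable's structural equation is replaced by its fixed value.
Temp = Forcing*CO2  [with Forcing=2, CO2=6]  = 12
Uptake = min(Temp, Flux) + 4  [with Temp=12, Flux=0]  = 4

4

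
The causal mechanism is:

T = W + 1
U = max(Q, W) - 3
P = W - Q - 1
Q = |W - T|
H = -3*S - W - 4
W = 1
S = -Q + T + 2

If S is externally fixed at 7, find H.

-26

Intervening sets S = 7 and removes its equation (S = -Q + T + 2).
H = -3*S - W - 4  [with S=7, W=1]  = -26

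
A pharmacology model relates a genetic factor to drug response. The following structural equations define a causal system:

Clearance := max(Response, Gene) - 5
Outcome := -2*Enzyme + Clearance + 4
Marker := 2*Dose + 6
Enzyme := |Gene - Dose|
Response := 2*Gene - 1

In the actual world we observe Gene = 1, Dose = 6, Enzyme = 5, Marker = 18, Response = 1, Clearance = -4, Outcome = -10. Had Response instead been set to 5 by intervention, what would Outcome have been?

-6

Under do(Response=5), the mechanism Response := 2*Gene - 1 is discarded; Response is fixed at 5.
Enzyme = |Gene - Dose|  [with Gene=1, Dose=6]  = 5
Clearance = max(Response, Gene) - 5  [with Response=5, Gene=1]  = 0
Outcome = -2*Enzyme + Clearance + 4  [with Enzyme=5, Clearance=0]  = -6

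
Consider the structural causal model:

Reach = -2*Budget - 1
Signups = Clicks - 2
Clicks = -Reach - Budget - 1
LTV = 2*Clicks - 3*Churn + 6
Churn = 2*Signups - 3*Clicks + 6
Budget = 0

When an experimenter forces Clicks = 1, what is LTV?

The intervention breaks the incoming arrows to Clicks: Clicks = -Reach - Budget - 1 no longer applies, and Clicks = 1.
Signups = Clicks - 2  [with Clicks=1]  = -1
Churn = 2*Signups - 3*Clicks + 6  [with Signups=-1, Clicks=1]  = 1
LTV = 2*Clicks - 3*Churn + 6  [with Clicks=1, Churn=1]  = 5

5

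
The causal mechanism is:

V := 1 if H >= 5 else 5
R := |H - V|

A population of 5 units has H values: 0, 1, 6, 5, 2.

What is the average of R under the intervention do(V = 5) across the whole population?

2.6

Every unit gets V=5 under the intervention. R values become 5, 4, 1, 0, 3; E[R|do(V=5)] = 2.6.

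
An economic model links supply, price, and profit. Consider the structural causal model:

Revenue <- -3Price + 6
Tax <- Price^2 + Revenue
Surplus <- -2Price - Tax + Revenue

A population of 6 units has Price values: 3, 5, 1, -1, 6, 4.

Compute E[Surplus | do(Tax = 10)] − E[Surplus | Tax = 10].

The intervention sets Tax=10 in all 6 units regardless of Price. Recomputing Surplus per unit gives -19, -29, -9, 1, -34, -24; average -19.
E[Surplus|Tax=10] averages over only the 2 units with Tax=10 (Price = -1, 4): Surplus = 1, -24, mean -11.5.
Difference = -19 − (-11.5) = -7.5.

-7.5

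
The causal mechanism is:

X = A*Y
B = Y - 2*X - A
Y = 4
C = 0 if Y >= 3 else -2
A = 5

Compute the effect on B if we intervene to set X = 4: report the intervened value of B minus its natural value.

32

The intervention breaks the incoming arrows to X: X = A*Y no longer applies, and X = 4.
B = Y - 2*X - A  [with Y=4, X=4, A=5]  = -9
Without intervention: X = A*Y  [with A=5, Y=4]  = 20; B = Y - 2*X - A  [with Y=4, X=20, A=5]  = -41.
Change = -9 − (-41) = 32.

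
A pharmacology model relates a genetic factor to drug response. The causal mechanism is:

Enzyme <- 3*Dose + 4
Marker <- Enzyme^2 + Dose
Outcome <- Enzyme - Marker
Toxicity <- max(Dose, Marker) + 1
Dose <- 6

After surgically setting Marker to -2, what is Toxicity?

The intervention breaks the incoming arrows to Marker: Marker <- Enzyme^2 + Dose no longer applies, and Marker = -2.
Toxicity = max(Dose, Marker) + 1  [with Dose=6, Marker=-2]  = 7

7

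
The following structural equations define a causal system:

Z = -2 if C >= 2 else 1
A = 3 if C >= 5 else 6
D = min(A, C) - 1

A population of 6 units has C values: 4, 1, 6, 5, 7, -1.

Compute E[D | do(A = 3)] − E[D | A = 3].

Every unit gets A=3 under the intervention. D values become 2, 0, 2, 2, 2, -2; E[D|do(A=3)] = 1.
Observing A=3 restricts to units where A's equation naturally yields 3: C ∈ {6, 5, 7}. In that subpopulation D = 2, 2, 2, mean 2.
Difference = 1 − 2 = -1.

-1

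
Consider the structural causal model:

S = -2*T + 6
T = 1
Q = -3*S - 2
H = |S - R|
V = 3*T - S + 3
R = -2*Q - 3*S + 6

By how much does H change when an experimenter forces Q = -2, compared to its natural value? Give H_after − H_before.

Under do(Q=-2), the mechanism Q = -3*S - 2 is discarded; Q is fixed at -2.
S = -2*T + 6  [with T=1]  = 4
R = -2*Q - 3*S + 6  [with Q=-2, S=4]  = -2
H = |S - R|  [with S=4, R=-2]  = 6
Without intervention: S = -2*T + 6  [with T=1]  = 4; Q = -3*S - 2  [with S=4]  = -14; R = -2*Q - 3*S + 6  [with Q=-14, S=4]  = 22; H = |S - R|  [with S=4, R=22]  = 18.
Change = 6 − 18 = -12.

-12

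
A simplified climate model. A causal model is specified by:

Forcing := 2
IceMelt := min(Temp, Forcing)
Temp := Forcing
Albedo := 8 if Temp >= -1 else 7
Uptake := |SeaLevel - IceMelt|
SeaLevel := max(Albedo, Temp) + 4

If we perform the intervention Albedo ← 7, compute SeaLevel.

11

Intervening sets Albedo = 7 and removes its equation (Albedo := 8 if Temp >= -1 else 7).
Temp = Forcing  [with Forcing=2]  = 2
SeaLevel = max(Albedo, Temp) + 4  [with Albedo=7, Temp=2]  = 11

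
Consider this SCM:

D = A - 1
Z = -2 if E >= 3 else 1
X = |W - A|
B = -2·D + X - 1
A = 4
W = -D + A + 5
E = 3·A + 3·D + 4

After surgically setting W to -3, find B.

do(W=-3) replaces the equation W = -D + A + 5 with the constant W = -3.
D = A - 1  [with A=4]  = 3
X = |W - A|  [with W=-3, A=4]  = 7
B = -2·D + X - 1  [with D=3, X=7]  = 0

0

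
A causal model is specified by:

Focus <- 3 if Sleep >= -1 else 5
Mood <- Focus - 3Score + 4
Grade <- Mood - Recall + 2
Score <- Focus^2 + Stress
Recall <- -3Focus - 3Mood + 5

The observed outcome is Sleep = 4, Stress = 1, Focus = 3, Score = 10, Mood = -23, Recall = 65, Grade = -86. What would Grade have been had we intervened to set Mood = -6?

Under do(Mood=-6), the mechanism Mood <- Focus - 3Score + 4 is discarded; Mood is fixed at -6.
Focus = 3 if Sleep >= -1 else 5  [with Sleep=4]  = 3
Recall = -3Focus - 3Mood + 5  [with Focus=3, Mood=-6]  = 14
Grade = Mood - Recall + 2  [with Mood=-6, Recall=14]  = -18

-18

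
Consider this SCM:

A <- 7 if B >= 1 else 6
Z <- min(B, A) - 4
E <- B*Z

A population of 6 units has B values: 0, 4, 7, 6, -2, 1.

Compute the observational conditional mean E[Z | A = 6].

Observing A=6 restricts to units where A's equation naturally yields 6: B ∈ {0, -2}. In that subpopulation Z = -4, -6, mean -5.

-5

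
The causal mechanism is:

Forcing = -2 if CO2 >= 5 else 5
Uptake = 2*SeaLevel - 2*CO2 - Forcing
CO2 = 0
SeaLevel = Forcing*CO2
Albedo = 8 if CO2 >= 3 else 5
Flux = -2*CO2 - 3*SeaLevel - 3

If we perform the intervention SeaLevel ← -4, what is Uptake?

Under do(SeaLevel=-4), the mechanism SeaLevel = Forcing*CO2 is discarded; SeaLevel is fixed at -4.
Forcing = -2 if CO2 >= 5 else 5  [with CO2=0]  = 5
Uptake = 2*SeaLevel - 2*CO2 - Forcing  [with SeaLevel=-4, CO2=0, Forcing=5]  = -13

-13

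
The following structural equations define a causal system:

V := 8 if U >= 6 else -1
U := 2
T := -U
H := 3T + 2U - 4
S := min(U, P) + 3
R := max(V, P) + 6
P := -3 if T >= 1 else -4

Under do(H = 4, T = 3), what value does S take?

0

The joint intervention fixes H = 4, T = 3, removing each variable's own equation.
P = -3 if T >= 1 else -4  [with T=3]  = -3
S = min(U, P) + 3  [with U=2, P=-3]  = 0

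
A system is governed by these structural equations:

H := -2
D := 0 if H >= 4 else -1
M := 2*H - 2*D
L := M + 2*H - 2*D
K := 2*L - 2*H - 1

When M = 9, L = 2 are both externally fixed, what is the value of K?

Setting M = 9, L = 2 by intervention discards those variables' equations.
K = 2*L - 2*H - 1  [with L=2, H=-2]  = 7

7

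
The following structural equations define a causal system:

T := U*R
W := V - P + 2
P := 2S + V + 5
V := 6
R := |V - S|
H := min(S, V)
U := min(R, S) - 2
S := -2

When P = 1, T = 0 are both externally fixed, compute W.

7

The joint intervention fixes P = 1, T = 0, removing each variable's own equation.
W = V - P + 2  [with V=6, P=1]  = 7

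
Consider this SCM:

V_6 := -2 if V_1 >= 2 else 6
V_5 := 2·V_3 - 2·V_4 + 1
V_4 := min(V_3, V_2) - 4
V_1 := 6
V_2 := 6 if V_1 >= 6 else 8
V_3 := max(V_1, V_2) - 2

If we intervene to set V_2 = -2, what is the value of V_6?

Under do(V_2=-2), the mechanism V_2 := 6 if V_1 >= 6 else 8 is discarded; V_2 is fixed at -2.
No directed path runs from V_2 to V_6, so V_6 keeps its natural value.
V_6 = -2 if V_1 >= 2 else 6  [with V_1=6]  = -2

-2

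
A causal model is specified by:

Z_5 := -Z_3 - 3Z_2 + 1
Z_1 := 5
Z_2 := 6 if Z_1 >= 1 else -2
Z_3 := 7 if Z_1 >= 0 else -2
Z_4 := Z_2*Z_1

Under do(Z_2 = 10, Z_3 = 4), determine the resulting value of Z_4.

50

Setting Z_2 = 10, Z_3 = 4 by intervention discards those variables' equations.
Z_4 = Z_2*Z_1  [with Z_2=10, Z_1=5]  = 50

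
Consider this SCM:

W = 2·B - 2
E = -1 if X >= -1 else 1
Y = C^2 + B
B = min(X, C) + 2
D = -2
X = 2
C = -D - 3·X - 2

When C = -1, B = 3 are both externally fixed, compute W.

Setting C = -1, B = 3 by intervention discards those variables' equations.
W = 2·B - 2  [with B=3]  = 4

4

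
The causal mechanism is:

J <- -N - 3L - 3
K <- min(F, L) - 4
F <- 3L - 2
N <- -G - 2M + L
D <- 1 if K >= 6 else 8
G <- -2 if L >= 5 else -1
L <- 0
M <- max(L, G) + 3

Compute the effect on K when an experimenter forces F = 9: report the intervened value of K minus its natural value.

Under do(F=9), the mechanism F <- 3L - 2 is discarded; F is fixed at 9.
K = min(F, L) - 4  [with F=9, L=0]  = -4
Without intervention: F = 3L - 2  [with L=0]  = -2; K = min(F, L) - 4  [with F=-2, L=0]  = -6.
Change = -4 − (-6) = 2.

2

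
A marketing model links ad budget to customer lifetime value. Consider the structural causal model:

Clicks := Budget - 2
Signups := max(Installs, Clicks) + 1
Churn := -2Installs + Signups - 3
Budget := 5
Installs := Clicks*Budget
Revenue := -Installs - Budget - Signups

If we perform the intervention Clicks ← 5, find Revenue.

-56

Under do(Clicks=5), the mechanism Clicks := Budget - 2 is discarded; Clicks is fixed at 5.
Installs = Clicks*Budget  [with Clicks=5, Budget=5]  = 25
Signups = max(Installs, Clicks) + 1  [with Installs=25, Clicks=5]  = 26
Revenue = -Installs - Budget - Signups  [with Installs=25, Budget=5, Signups=26]  = -56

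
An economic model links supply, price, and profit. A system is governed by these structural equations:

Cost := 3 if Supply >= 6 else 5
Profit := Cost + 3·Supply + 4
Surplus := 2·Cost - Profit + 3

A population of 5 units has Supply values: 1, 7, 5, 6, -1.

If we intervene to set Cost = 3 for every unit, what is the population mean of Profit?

17.8

Under do(Cost=3), Cost's equation is replaced by Cost=3 for every unit. Per-unit Profit: 10, 28, 22, 25, 4. Mean = 17.8.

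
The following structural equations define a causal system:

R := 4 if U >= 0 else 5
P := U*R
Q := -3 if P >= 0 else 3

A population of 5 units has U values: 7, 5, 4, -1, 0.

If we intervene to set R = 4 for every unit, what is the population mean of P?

12

Under do(R=4), R's equation is replaced by R=4 for every unit. Per-unit P: 28, 20, 16, -4, 0. Mean = 12.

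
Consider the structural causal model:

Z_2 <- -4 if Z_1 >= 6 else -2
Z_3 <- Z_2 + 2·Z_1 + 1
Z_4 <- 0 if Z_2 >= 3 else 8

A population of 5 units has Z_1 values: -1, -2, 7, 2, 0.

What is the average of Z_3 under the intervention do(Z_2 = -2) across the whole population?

1.4

Under do(Z_2=-2), Z_2's equation is replaced by Z_2=-2 for every unit. Per-unit Z_3: -3, -5, 13, 3, -1. Mean = 1.4.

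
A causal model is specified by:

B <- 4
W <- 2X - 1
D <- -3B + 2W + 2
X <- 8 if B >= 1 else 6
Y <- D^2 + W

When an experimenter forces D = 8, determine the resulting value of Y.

79

Intervening sets D = 8 and removes its equation (D <- -3B + 2W + 2).
X = 8 if B >= 1 else 6  [with B=4]  = 8
W = 2X - 1  [with X=8]  = 15
Y = D^2 + W  [with D=8, W=15]  = 79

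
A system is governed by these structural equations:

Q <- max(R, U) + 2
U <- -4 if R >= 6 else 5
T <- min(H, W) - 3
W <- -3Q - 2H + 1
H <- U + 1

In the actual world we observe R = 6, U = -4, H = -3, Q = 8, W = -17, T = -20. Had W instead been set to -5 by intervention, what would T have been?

The intervention breaks the incoming arrows to W: W <- -3Q - 2H + 1 no longer applies, and W = -5.
U = -4 if R >= 6 else 5  [with R=6]  = -4
H = U + 1  [with U=-4]  = -3
T = min(H, W) - 3  [with H=-3, W=-5]  = -8

-8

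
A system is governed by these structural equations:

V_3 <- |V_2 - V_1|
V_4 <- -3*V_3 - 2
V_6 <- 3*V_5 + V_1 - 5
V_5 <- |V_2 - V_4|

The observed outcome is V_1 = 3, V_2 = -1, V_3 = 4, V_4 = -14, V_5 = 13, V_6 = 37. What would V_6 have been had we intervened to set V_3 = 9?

The intervention breaks the incoming arrows to V_3: V_3 <- |V_2 - V_1| no longer applies, and V_3 = 9.
V_4 = -3*V_3 - 2  [with V_3=9]  = -29
V_5 = |V_2 - V_4|  [with V_2=-1, V_4=-29]  = 28
V_6 = 3*V_5 + V_1 - 5  [with V_5=28, V_1=3]  = 82

82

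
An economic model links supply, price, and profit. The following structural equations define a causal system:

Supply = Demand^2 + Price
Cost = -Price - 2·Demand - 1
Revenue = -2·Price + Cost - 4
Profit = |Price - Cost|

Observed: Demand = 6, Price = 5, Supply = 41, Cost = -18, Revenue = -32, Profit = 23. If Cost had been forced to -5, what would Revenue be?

-19

Intervening sets Cost = -5 and removes its equation (Cost = -Price - 2·Demand - 1).
Revenue = -2·Price + Cost - 4  [with Price=5, Cost=-5]  = -19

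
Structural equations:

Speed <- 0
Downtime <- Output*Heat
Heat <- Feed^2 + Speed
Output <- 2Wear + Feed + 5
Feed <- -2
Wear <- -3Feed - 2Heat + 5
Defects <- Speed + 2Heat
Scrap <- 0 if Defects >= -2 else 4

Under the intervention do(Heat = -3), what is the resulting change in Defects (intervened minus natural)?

do(Heat=-3) replaces the equation Heat <- Feed^2 + Speed with the constant Heat = -3.
Defects = Speed + 2Heat  [with Speed=0, Heat=-3]  = -6
Without intervention: Heat = Feed^2 + Speed  [with Feed=-2, Speed=0]  = 4; Defects = Speed + 2Heat  [with Speed=0, Heat=4]  = 8.
Change = -6 − 8 = -14.

-14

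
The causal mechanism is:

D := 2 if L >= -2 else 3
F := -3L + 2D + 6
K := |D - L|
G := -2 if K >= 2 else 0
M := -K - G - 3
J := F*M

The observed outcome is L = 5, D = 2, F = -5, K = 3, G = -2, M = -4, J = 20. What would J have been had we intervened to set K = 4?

25

The intervention breaks the incoming arrows to K: K := |D - L| no longer applies, and K = 4.
D = 2 if L >= -2 else 3  [with L=5]  = 2
F = -3L + 2D + 6  [with L=5, D=2]  = -5
G = -2 if K >= 2 else 0  [with K=4]  = -2
M = -K - G - 3  [with K=4, G=-2]  = -5
J = F*M  [with F=-5, M=-5]  = 25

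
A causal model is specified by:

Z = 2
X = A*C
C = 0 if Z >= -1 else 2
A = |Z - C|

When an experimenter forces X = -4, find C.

The intervention breaks the incoming arrows to X: X = A*C no longer applies, and X = -4.
Since C is not a descendant of the intervened variable, it is unaffected.
C = 0 if Z >= -1 else 2  [with Z=2]  = 0

0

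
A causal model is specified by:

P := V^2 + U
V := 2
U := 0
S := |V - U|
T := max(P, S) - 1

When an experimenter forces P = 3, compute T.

Intervening sets P = 3 and removes its equation (P := V^2 + U).
S = |V - U|  [with V=2, U=0]  = 2
T = max(P, S) - 1  [with P=3, S=2]  = 2

2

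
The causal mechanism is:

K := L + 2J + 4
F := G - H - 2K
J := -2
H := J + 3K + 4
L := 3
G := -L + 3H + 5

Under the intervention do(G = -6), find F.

-23

The intervention breaks the incoming arrows to G: G := -L + 3H + 5 no longer applies, and G = -6.
K = L + 2J + 4  [with L=3, J=-2]  = 3
H = J + 3K + 4  [with J=-2, K=3]  = 11
F = G - H - 2K  [with G=-6, H=11, K=3]  = -23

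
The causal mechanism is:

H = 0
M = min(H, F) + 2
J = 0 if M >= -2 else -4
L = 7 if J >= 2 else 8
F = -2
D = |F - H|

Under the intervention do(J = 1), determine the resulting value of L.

8

The intervention breaks the incoming arrows to J: J = 0 if M >= -2 else -4 no longer applies, and J = 1.
L = 7 if J >= 2 else 8  [with J=1]  = 8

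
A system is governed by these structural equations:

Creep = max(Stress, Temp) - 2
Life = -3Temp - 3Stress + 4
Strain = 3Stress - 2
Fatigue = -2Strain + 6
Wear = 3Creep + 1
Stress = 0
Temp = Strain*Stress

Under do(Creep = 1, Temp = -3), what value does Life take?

The joint intervention fixes Creep = 1, Temp = -3, removing each variable's own equation.
Life = -3Temp - 3Stress + 4  [with Temp=-3, Stress=0]  = 13

13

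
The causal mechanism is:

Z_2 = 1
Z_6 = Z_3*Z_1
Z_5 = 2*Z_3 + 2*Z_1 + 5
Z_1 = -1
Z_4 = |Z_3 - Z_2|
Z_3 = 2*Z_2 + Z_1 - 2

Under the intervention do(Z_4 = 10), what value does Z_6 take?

Under do(Z_4=10), the mechanism Z_4 = |Z_3 - Z_2| is discarded; Z_4 is fixed at 10.
Since Z_6 is not a descendant of the intervened variable, it is unaffected.
Z_3 = 2*Z_2 + Z_1 - 2  [with Z_2=1, Z_1=-1]  = -1
Z_6 = Z_3*Z_1  [with Z_3=-1, Z_1=-1]  = 1

1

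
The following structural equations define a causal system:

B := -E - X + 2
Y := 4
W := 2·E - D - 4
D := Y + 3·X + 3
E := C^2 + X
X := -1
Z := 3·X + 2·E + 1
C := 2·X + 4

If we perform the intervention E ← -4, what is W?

-16

The intervention breaks the incoming arrows to E: E := C^2 + X no longer applies, and E = -4.
D = Y + 3·X + 3  [with Y=4, X=-1]  = 4
W = 2·E - D - 4  [with E=-4, D=4]  = -16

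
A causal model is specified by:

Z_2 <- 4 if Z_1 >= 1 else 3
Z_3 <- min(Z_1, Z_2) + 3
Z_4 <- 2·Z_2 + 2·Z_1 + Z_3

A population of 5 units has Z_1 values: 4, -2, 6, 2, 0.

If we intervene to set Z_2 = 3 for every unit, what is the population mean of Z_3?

Under do(Z_2=3), Z_2's equation is replaced by Z_2=3 for every unit. Per-unit Z_3: 6, 1, 6, 5, 3. Mean = 4.2.

4.2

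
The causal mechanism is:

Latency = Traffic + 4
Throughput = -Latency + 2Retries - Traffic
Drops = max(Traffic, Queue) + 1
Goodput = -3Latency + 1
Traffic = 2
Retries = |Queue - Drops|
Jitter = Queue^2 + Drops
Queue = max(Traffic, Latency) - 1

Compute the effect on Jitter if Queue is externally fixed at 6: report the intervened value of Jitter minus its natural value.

The intervention breaks the incoming arrows to Queue: Queue = max(Traffic, Latency) - 1 no longer applies, and Queue = 6.
Drops = max(Traffic, Queue) + 1  [with Traffic=2, Queue=6]  = 7
Jitter = Queue^2 + Drops  [with Queue=6, Drops=7]  = 43
Without intervention: Latency = Traffic + 4  [with Traffic=2]  = 6; Queue = max(Traffic, Latency) - 1  [with Traffic=2, Latency=6]  = 5; Drops = max(Traffic, Queue) + 1  [with Traffic=2, Queue=5]  = 6; Jitter = Queue^2 + Drops  [with Queue=5, Drops=6]  = 31.
Change = 43 − 31 = 12.

12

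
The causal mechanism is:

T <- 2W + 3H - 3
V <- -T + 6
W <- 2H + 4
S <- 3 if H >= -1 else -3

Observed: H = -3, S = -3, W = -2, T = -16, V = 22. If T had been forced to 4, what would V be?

Intervening sets T = 4 and removes its equation (T <- 2W + 3H - 3).
V = -T + 6  [with T=4]  = 2

2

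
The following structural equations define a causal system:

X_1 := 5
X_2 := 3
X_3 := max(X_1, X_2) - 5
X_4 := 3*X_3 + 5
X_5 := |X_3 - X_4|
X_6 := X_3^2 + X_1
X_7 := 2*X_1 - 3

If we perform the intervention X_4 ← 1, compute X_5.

Intervening sets X_4 = 1 and removes its equation (X_4 := 3*X_3 + 5).
X_3 = max(X_1, X_2) - 5  [with X_1=5, X_2=3]  = 0
X_5 = |X_3 - X_4|  [with X_3=0, X_4=1]  = 1

1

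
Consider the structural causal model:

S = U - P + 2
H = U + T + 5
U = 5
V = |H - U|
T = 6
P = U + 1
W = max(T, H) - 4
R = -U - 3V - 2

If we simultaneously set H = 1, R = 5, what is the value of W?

Setting H = 1, R = 5 by intervention discards those variables' equations.
W = max(T, H) - 4  [with T=6, H=1]  = 2

2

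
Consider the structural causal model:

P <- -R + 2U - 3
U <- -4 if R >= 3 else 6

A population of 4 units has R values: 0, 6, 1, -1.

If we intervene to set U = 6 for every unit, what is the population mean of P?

The intervention sets U=6 in all 4 units regardless of R. Recomputing P per unit gives 9, 3, 8, 10; average 7.5.

7.5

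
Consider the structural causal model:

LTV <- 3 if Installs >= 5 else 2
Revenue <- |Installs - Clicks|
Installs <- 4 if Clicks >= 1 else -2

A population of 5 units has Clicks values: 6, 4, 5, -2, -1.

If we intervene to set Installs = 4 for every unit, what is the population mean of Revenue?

do(Installs=4) breaks Installs's dependence on Clicks. With Installs=4 fixed, Revenue across the units is 2, 0, 1, 6, 5, mean 2.8.

2.8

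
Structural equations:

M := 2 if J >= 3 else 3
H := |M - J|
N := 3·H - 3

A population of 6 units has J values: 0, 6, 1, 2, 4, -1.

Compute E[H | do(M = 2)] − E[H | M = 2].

The intervention sets M=2 in all 6 units regardless of J. Recomputing H per unit gives 2, 4, 1, 0, 2, 3; average 2.
E[H|M=2] averages over only the 2 units with M=2 (J = 6, 4): H = 4, 2, mean 3.
Difference = 2 − 3 = -1.

-1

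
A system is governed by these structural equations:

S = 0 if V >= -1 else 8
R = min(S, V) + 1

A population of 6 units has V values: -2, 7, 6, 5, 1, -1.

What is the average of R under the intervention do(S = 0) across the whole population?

Under do(S=0), S's equation is replaced by S=0 for every unit. Per-unit R: -1, 1, 1, 1, 1, 0. Mean = 0.5.

0.5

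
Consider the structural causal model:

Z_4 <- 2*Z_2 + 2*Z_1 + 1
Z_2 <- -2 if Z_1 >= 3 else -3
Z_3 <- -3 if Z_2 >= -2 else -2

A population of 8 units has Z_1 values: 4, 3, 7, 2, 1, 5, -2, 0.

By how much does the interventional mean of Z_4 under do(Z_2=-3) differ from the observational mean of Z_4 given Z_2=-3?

do(Z_2=-3) breaks Z_2's dependence on Z_1. With Z_2=-3 fixed, Z_4 across the units is 3, 1, 9, -1, -3, 5, -9, -5, mean 0.
E[Z_4|Z_2=-3] averages over only the 4 units with Z_2=-3 (Z_1 = 2, 1, -2, 0): Z_4 = -1, -3, -9, -5, mean -4.5.
Difference = 0 − (-4.5) = 4.5.

4.5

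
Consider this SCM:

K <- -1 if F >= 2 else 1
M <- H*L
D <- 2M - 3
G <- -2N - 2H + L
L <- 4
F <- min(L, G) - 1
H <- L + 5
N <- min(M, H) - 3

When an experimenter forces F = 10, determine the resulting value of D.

Intervening sets F = 10 and removes its equation (F <- min(L, G) - 1).
D is not downstream of the intervention, so its value is determined by the original equations.
H = L + 5  [with L=4]  = 9
M = H*L  [with H=9, L=4]  = 36
D = 2M - 3  [with M=36]  = 69

69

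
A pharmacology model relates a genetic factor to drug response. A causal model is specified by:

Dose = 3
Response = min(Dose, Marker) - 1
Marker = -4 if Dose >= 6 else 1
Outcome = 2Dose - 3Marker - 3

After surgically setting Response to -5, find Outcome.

0

The intervention breaks the incoming arrows to Response: Response = min(Dose, Marker) - 1 no longer applies, and Response = -5.
Outcome is not downstream of the intervention, so its value is determined by the original equations.
Marker = -4 if Dose >= 6 else 1  [with Dose=3]  = 1
Outcome = 2Dose - 3Marker - 3  [with Dose=3, Marker=1]  = 0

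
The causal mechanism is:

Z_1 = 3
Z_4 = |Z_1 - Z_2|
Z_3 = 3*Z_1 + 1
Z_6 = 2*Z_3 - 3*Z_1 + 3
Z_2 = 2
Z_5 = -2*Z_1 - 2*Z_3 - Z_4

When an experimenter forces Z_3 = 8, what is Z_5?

-23

do(Z_3=8) replaces the equation Z_3 = 3*Z_1 + 1 with the constant Z_3 = 8.
Z_4 = |Z_1 - Z_2|  [with Z_1=3, Z_2=2]  = 1
Z_5 = -2*Z_1 - 2*Z_3 - Z_4  [with Z_1=3, Z_3=8, Z_4=1]  = -23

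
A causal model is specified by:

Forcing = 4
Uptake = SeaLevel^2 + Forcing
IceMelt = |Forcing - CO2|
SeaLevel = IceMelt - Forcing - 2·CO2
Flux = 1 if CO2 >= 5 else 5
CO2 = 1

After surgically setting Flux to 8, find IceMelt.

3

do(Flux=8) replaces the equation Flux = 1 if CO2 >= 5 else 5 with the constant Flux = 8.
IceMelt is not downstream of the intervention, so its value is determined by the original equations.
IceMelt = |Forcing - CO2|  [with Forcing=4, CO2=1]  = 3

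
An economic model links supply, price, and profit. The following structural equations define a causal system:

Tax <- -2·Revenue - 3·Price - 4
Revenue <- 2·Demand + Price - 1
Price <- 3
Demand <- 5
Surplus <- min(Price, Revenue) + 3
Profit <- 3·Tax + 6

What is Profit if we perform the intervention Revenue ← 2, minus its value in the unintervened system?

do(Revenue=2) replaces the equation Revenue <- 2·Demand + Price - 1 with the constant Revenue = 2.
Tax = -2·Revenue - 3·Price - 4  [with Revenue=2, Price=3]  = -17
Profit = 3·Tax + 6  [with Tax=-17]  = -45
Without intervention: Revenue = 2·Demand + Price - 1  [with Demand=5, Price=3]  = 12; Tax = -2·Revenue - 3·Price - 4  [with Revenue=12, Price=3]  = -37; Profit = 3·Tax + 6  [with Tax=-37]  = -105.
Change = -45 − (-105) = 60.

60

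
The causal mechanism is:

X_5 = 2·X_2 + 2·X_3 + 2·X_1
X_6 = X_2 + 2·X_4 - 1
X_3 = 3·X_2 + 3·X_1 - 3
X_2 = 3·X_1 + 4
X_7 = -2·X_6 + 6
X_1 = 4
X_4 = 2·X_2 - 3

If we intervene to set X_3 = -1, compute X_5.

do(X_3=-1) replaces the equation X_3 = 3·X_2 + 3·X_1 - 3 with the constant X_3 = -1.
X_2 = 3·X_1 + 4  [with X_1=4]  = 16
X_5 = 2·X_2 + 2·X_3 + 2·X_1  [with X_2=16, X_3=-1, X_1=4]  = 38

38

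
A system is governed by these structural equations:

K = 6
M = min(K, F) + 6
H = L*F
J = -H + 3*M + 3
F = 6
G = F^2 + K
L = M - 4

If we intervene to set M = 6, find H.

The intervention breaks the incoming arrows to M: M = min(K, F) + 6 no longer applies, and M = 6.
L = M - 4  [with M=6]  = 2
H = L*F  [with L=2, F=6]  = 12

12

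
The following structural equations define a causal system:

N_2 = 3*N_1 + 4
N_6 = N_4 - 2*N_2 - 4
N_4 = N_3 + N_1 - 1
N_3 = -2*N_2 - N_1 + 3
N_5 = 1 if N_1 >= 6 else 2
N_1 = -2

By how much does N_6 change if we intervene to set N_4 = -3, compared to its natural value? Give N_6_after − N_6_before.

Under do(N_4=-3), the mechanism N_4 = N_3 + N_1 - 1 is discarded; N_4 is fixed at -3.
N_2 = 3*N_1 + 4  [with N_1=-2]  = -2
N_6 = N_4 - 2*N_2 - 4  [with N_4=-3, N_2=-2]  = -3
Without intervention: N_2 = 3*N_1 + 4  [with N_1=-2]  = -2; N_3 = -2*N_2 - N_1 + 3  [with N_2=-2, N_1=-2]  = 9; N_4 = N_3 + N_1 - 1  [with N_3=9, N_1=-2]  = 6; N_6 = N_4 - 2*N_2 - 4  [with N_4=6, N_2=-2]  = 6.
Change = -3 − 6 = -9.

-9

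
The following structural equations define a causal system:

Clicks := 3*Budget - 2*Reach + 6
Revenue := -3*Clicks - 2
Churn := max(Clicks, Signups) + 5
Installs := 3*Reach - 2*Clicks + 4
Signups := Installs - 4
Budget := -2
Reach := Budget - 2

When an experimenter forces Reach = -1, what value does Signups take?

do(Reach=-1) replaces the equation Reach := Budget - 2 with the constant Reach = -1.
Clicks = 3*Budget - 2*Reach + 6  [with Budget=-2, Reach=-1]  = 2
Installs = 3*Reach - 2*Clicks + 4  [with Reach=-1, Clicks=2]  = -3
Signups = Installs - 4  [with Installs=-3]  = -7

-7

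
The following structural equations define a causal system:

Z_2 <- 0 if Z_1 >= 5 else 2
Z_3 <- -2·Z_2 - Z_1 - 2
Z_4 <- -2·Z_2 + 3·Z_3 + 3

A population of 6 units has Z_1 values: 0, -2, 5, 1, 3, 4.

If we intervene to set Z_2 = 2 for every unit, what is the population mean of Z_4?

-24.5

The intervention sets Z_2=2 in all 6 units regardless of Z_1. Recomputing Z_4 per unit gives -19, -13, -34, -22, -28, -31; average -24.5.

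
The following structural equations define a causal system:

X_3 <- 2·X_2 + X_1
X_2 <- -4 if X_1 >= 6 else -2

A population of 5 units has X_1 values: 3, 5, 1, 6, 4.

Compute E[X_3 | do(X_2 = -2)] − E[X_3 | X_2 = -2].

0.55

Every unit gets X_2=-2 under the intervention. X_3 values become -1, 1, -3, 2, 0; E[X_3|do(X_2=-2)] = -0.2.
Conditioning on X_2=-2 selects the 4 unit(s) with X_1 ∈ {3, 5, 1, 4}. Their X_3 values: -1, 1, -3, 0. Mean = -0.75.
Difference = -0.2 − (-0.75) = 0.55.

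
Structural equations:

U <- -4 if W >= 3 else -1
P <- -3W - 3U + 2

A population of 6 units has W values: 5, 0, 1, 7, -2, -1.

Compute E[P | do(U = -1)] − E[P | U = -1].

-6.5

Under do(U=-1), U's equation is replaced by U=-1 for every unit. Per-unit P: -10, 5, 2, -16, 11, 8. Mean = 0.
Conditioning on U=-1 selects the 4 unit(s) with W ∈ {0, 1, -2, -1}. Their P values: 5, 2, 11, 8. Mean = 6.5.
Difference = 0 − 6.5 = -6.5.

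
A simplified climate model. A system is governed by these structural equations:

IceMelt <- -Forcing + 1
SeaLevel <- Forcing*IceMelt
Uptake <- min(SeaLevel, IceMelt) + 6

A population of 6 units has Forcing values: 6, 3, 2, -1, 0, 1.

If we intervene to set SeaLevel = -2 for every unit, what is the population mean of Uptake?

do(SeaLevel=-2) breaks SeaLevel's dependence on Forcing. With SeaLevel=-2 fixed, Uptake across the units is 1, 4, 4, 4, 4, 4, mean 3.5.

3.5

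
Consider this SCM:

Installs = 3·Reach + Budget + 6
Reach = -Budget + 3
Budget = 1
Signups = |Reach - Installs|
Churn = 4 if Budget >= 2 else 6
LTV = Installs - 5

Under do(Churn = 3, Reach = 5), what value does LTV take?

The joint intervention fixes Churn = 3, Reach = 5, removing each variable's own equation.
Installs = 3·Reach + Budget + 6  [with Reach=5, Budget=1]  = 22
LTV = Installs - 5  [with Installs=22]  = 17

17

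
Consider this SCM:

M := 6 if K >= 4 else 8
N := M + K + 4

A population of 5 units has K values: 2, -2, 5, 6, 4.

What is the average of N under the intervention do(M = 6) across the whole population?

Under do(M=6), M's equation is replaced by M=6 for every unit. Per-unit N: 12, 8, 15, 16, 14. Mean = 13.

13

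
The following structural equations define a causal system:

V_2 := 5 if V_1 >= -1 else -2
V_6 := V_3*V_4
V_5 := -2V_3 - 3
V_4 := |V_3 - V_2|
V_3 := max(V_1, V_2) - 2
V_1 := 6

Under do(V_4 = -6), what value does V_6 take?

Under do(V_4=-6), the mechanism V_4 := |V_3 - V_2| is discarded; V_4 is fixed at -6.
V_2 = 5 if V_1 >= -1 else -2  [with V_1=6]  = 5
V_3 = max(V_1, V_2) - 2  [with V_1=6, V_2=5]  = 4
V_6 = V_3*V_4  [with V_3=4, V_4=-6]  = -24

-24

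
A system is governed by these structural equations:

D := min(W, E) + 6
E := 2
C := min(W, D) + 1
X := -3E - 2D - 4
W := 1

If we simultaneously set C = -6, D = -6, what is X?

Under do(C = -6, D = -6), each intervened variable's structural equation is replaced by its fixed value.
X = -3E - 2D - 4  [with E=2, D=-6]  = 2

2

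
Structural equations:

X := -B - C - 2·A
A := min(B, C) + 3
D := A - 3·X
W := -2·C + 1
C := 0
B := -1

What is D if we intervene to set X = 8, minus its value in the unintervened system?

Under do(X=8), the mechanism X := -B - C - 2·A is discarded; X is fixed at 8.
A = min(B, C) + 3  [with B=-1, C=0]  = 2
D = A - 3·X  [with A=2, X=8]  = -22
Without intervention: A = min(B, C) + 3  [with B=-1, C=0]  = 2; X = -B - C - 2·A  [with B=-1, C=0, A=2]  = -3; D = A - 3·X  [with A=2, X=-3]  = 11.
Change = -22 − 11 = -33.

-33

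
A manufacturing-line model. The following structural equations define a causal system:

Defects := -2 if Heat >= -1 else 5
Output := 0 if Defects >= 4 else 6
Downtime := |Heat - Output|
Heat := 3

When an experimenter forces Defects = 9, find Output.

0

The intervention breaks the incoming arrows to Defects: Defects := -2 if Heat >= -1 else 5 no longer applies, and Defects = 9.
Output = 0 if Defects >= 4 else 6  [with Defects=9]  = 0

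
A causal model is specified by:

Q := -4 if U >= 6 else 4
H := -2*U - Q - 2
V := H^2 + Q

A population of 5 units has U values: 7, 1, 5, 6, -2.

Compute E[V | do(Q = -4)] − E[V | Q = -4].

Every unit gets Q=-4 under the intervention. V values become 140, -4, 60, 96, 32; E[V|do(Q=-4)] = 64.8.
Conditioning on Q=-4 selects the 2 unit(s) with U ∈ {7, 6}. Their V values: 140, 96. Mean = 118.
Difference = 64.8 − 118 = -53.2.

-53.2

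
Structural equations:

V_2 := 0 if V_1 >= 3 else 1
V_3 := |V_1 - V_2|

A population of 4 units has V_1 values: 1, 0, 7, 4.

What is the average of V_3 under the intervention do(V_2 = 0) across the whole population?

The intervention sets V_2=0 in all 4 units regardless of V_1. Recomputing V_3 per unit gives 1, 0, 7, 4; average 3.

3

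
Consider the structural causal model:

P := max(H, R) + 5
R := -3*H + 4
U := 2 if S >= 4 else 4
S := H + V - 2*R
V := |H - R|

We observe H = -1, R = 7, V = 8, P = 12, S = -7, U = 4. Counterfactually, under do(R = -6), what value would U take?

Under do(R=-6), the mechanism R := -3*H + 4 is discarded; R is fixed at -6.
V = |H - R|  [with H=-1, R=-6]  = 5
S = H + V - 2*R  [with H=-1, V=5, R=-6]  = 16
U = 2 if S >= 4 else 4  [with S=16]  = 2

2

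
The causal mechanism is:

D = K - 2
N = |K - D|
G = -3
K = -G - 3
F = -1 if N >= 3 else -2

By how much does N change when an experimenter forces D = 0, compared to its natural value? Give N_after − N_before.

The intervention breaks the incoming arrows to D: D = K - 2 no longer applies, and D = 0.
K = -G - 3  [with G=-3]  = 0
N = |K - D|  [with K=0, D=0]  = 0
Without intervention: K = -G - 3  [with G=-3]  = 0; D = K - 2  [with K=0]  = -2; N = |K - D|  [with K=0, D=-2]  = 2.
Change = 0 − 2 = -2.

-2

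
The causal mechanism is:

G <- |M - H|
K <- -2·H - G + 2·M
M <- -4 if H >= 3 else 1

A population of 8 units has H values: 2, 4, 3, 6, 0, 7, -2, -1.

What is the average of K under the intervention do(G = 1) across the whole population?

Under do(G=1), G's equation is replaced by G=1 for every unit. Per-unit K: -3, -17, -15, -21, 1, -23, 5, 3. Mean = -8.75.

-8.75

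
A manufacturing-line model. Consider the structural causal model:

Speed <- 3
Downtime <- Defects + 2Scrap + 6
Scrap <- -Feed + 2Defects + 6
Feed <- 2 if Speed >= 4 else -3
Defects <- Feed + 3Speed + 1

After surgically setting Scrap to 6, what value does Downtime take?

25

Intervening sets Scrap = 6 and removes its equation (Scrap <- -Feed + 2Defects + 6).
Feed = 2 if Speed >= 4 else -3  [with Speed=3]  = -3
Defects = Feed + 3Speed + 1  [with Feed=-3, Speed=3]  = 7
Downtime = Defects + 2Scrap + 6  [with Defects=7, Scrap=6]  = 25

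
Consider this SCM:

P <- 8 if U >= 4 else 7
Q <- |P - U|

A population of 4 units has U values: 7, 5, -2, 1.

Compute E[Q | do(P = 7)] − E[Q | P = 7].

-3.25

The intervention sets P=7 in all 4 units regardless of U. Recomputing Q per unit gives 0, 2, 9, 6; average 4.25.
Conditioning on P=7 selects the 2 unit(s) with U ∈ {-2, 1}. Their Q values: 9, 6. Mean = 7.5.
Difference = 4.25 − 7.5 = -3.25.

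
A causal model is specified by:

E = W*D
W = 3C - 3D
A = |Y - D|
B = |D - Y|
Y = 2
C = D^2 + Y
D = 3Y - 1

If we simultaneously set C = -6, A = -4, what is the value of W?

Setting C = -6, A = -4 by intervention discards those variables' equations.
D = 3Y - 1  [with Y=2]  = 5
W = 3C - 3D  [with C=-6, D=5]  = -33

-33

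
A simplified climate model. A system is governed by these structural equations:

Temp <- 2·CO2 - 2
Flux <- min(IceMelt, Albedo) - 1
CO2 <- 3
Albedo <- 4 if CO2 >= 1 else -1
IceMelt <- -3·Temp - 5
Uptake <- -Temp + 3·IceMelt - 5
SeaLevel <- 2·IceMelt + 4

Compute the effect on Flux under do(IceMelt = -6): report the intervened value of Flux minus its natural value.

11

The intervention breaks the incoming arrows to IceMelt: IceMelt <- -3·Temp - 5 no longer applies, and IceMelt = -6.
Albedo = 4 if CO2 >= 1 else -1  [with CO2=3]  = 4
Flux = min(IceMelt, Albedo) - 1  [with IceMelt=-6, Albedo=4]  = -7
Without intervention: Temp = 2·CO2 - 2  [with CO2=3]  = 4; IceMelt = -3·Temp - 5  [with Temp=4]  = -17; Albedo = 4 if CO2 >= 1 else -1  [with CO2=3]  = 4; Flux = min(IceMelt, Albedo) - 1  [with IceMelt=-17, Albedo=4]  = -18.
Change = -7 − (-18) = 11.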